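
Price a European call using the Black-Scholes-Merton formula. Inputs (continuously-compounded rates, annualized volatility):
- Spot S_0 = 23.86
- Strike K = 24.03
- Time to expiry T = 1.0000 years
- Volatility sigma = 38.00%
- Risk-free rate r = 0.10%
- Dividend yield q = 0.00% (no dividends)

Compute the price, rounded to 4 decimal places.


Answer: Price = 3.5340

Derivation:
d1 = (ln(S/K) + (r - q + 0.5*sigma^2) * T) / (sigma * sqrt(T)) = 0.17394833
d2 = d1 - sigma * sqrt(T) = -0.20605167
exp(-rT) = 0.99900050; exp(-qT) = 1.00000000
C = S_0 * exp(-qT) * N(d1) - K * exp(-rT) * N(d2)
N(d1) = 0.56904697; N(d2) = 0.41837528
C = 23.8600 * 1.00000000 * 0.56904697 - 24.0300 * 0.99900050 * 0.41837528 = 3.5340


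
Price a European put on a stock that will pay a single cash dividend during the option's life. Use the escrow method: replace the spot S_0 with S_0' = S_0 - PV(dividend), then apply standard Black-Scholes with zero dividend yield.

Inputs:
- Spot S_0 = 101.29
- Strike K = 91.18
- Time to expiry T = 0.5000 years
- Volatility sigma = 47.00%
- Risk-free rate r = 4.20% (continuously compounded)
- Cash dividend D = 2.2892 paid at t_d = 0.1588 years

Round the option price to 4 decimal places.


PV(D) = D * exp(-r * t_d) = 2.2892 * 0.99335259 = 2.27398275
S_0' = S_0 - PV(D) = 101.2900 - 2.27398275 = 99.01601725
d1 = (ln(S_0'/K) + (r + sigma^2/2)*T) / (sigma*sqrt(T)) = 0.47743565
d2 = d1 - sigma*sqrt(T) = 0.14509546
exp(-rT) = 0.97921896
N(-d1) = 0.31652597; N(-d2) = 0.44231775
P = K * exp(-rT) * N(-d2) - S_0' * N(-d1) = 91.1800 * 0.97921896 * 0.44231775 - 99.01601725 * 0.31652597 = 8.1513

Answer: Price = 8.1513


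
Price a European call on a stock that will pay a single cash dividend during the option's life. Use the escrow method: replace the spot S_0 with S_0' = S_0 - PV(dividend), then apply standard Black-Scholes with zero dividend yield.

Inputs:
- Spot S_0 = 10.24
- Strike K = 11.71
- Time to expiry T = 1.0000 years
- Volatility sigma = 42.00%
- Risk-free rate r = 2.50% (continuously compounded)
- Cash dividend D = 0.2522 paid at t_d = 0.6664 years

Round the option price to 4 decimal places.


Answer: Price = 1.1543

Derivation:
PV(D) = D * exp(-r * t_d) = 0.2522 * 0.98347801 = 0.24803315
S_0' = S_0 - PV(D) = 10.2400 - 0.24803315 = 9.99196685
d1 = (ln(S_0'/K) + (r + sigma^2/2)*T) / (sigma*sqrt(T)) = -0.10824220
d2 = d1 - sigma*sqrt(T) = -0.52824220
exp(-rT) = 0.97530991
N(d1) = 0.45690179; N(d2) = 0.29866562
C = S_0' * N(d1) - K * exp(-rT) * N(d2) = 9.99196685 * 0.45690179 - 11.7100 * 0.97530991 * 0.29866562 = 1.1543


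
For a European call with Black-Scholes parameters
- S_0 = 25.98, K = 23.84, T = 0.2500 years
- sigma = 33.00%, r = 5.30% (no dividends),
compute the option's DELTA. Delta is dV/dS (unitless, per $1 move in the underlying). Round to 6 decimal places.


d1 = 0.6837858730; d2 = 0.5187858730
phi(d1) = 0.3157766582; exp(-qT) = 1.0000000000; exp(-rT) = 0.9868373948
N(d1) = 0.7529448057
Delta = exp(-qT) * N(d1) = 1.0000000000 * 0.7529448057 = 0.752945

Answer: Delta = 0.752945


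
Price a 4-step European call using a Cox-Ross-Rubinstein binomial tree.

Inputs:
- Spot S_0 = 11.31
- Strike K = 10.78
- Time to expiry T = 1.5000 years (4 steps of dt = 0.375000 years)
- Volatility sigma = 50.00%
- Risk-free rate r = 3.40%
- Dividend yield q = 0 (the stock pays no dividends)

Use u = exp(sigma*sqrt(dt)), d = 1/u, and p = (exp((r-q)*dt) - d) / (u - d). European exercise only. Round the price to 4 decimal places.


dt = T/N = 0.375000
u = exp(sigma*sqrt(dt)) = 1.358235; d = 1/u = 0.736250
p = (exp((r-q)*dt) - d) / (u - d) = 0.444676
Discount per step: exp(-r*dt) = 0.987331
Stock lattice S(k, i) with i counting down-moves:
  k=0: S(0,0) = 11.3100
  k=1: S(1,0) = 15.3616; S(1,1) = 8.3270
  k=2: S(2,0) = 20.8647; S(2,1) = 11.3100; S(2,2) = 6.1307
  k=3: S(3,0) = 28.3392; S(3,1) = 15.3616; S(3,2) = 8.3270; S(3,3) = 4.5138
  k=4: S(4,0) = 38.4913; S(4,1) = 20.8647; S(4,2) = 11.3100; S(4,3) = 6.1307; S(4,4) = 3.3232
Terminal payoffs V(N, i) = max(S_T - K, 0):
  V(4,0) = 27.711297; V(4,1) = 10.084721; V(4,2) = 0.530000; V(4,3) = 0.000000; V(4,4) = 0.000000
Backward induction: V(k, i) = exp(-r*dt) * [p * V(k+1, i) + (1-p) * V(k+1, i+1)].
  V(3,0) = exp(-r*dt) * [p*27.711297 + (1-p)*10.084721] = 17.695771
  V(3,1) = exp(-r*dt) * [p*10.084721 + (1-p)*0.530000] = 4.718213
  V(3,2) = exp(-r*dt) * [p*0.530000 + (1-p)*0.000000] = 0.232692
  V(3,3) = exp(-r*dt) * [p*0.000000 + (1-p)*0.000000] = 0.000000
  V(2,0) = exp(-r*dt) * [p*17.695771 + (1-p)*4.718213] = 10.356135
  V(2,1) = exp(-r*dt) * [p*4.718213 + (1-p)*0.232692] = 2.199078
  V(2,2) = exp(-r*dt) * [p*0.232692 + (1-p)*0.000000] = 0.102162
  V(1,0) = exp(-r*dt) * [p*10.356135 + (1-p)*2.199078] = 5.752512
  V(1,1) = exp(-r*dt) * [p*2.199078 + (1-p)*0.102162] = 1.021503
  V(0,0) = exp(-r*dt) * [p*5.752512 + (1-p)*1.021503] = 3.085675

Answer: Price = V(0,0) = 3.0857


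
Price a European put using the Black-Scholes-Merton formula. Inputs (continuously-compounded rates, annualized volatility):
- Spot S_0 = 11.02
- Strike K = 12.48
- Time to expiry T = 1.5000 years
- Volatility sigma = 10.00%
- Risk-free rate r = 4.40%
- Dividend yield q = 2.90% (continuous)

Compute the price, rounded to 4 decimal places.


d1 = (ln(S/K) + (r - q + 0.5*sigma^2) * T) / (sigma * sqrt(T)) = -0.77089981
d2 = d1 - sigma * sqrt(T) = -0.89337430
exp(-rT) = 0.93613086; exp(-qT) = 0.95743255
P = K * exp(-rT) * N(-d2) - S_0 * exp(-qT) * N(-d1)
N(-d1) = 0.77961684; N(-d2) = 0.81417162
P = 12.4800 * 0.93613086 * 0.81417162 - 11.0200 * 0.95743255 * 0.77961684 = 1.2862

Answer: Price = 1.2862


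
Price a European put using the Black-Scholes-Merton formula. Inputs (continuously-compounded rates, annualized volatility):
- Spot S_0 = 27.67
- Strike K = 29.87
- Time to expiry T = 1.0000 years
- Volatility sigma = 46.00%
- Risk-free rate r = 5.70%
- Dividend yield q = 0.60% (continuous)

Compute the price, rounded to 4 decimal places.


d1 = (ln(S/K) + (r - q + 0.5*sigma^2) * T) / (sigma * sqrt(T)) = 0.17455253
d2 = d1 - sigma * sqrt(T) = -0.28544747
exp(-rT) = 0.94459407; exp(-qT) = 0.99401796
P = K * exp(-rT) * N(-d2) - S_0 * exp(-qT) * N(-d1)
N(-d1) = 0.43071563; N(-d2) = 0.61234933
P = 29.8700 * 0.94459407 * 0.61234933 - 27.6700 * 0.99401796 * 0.43071563 = 5.4308

Answer: Price = 5.4308


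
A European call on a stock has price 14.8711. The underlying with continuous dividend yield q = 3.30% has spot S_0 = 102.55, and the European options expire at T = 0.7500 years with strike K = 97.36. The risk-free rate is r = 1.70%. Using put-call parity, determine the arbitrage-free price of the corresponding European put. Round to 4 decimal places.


Put-call parity: C - P = S_0 * exp(-qT) - K * exp(-rT).
S_0 * exp(-qT) = 102.5500 * 0.97555377 = 100.04303911
K * exp(-rT) = 97.3600 * 0.98733094 = 96.12654002
P = C - S*exp(-qT) + K*exp(-rT)
P = 14.8711 - 100.04303911 + 96.12654002 = 10.9546

Answer: Put price = 10.9546


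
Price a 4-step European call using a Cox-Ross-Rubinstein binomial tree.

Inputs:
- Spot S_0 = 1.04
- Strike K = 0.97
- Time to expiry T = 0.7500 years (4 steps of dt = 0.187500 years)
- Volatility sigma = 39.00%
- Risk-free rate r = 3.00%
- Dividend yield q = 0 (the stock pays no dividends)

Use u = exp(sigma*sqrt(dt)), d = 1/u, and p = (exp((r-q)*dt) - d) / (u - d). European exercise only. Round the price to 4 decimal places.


dt = T/N = 0.187500
u = exp(sigma*sqrt(dt)) = 1.183972; d = 1/u = 0.844615
p = (exp((r-q)*dt) - d) / (u - d) = 0.474503
Discount per step: exp(-r*dt) = 0.994391
Stock lattice S(k, i) with i counting down-moves:
  k=0: S(0,0) = 1.0400
  k=1: S(1,0) = 1.2313; S(1,1) = 0.8784
  k=2: S(2,0) = 1.4579; S(2,1) = 1.0400; S(2,2) = 0.7419
  k=3: S(3,0) = 1.7261; S(3,1) = 1.2313; S(3,2) = 0.8784; S(3,3) = 0.6266
  k=4: S(4,0) = 2.0436; S(4,1) = 1.4579; S(4,2) = 1.0400; S(4,3) = 0.7419; S(4,4) = 0.5293
Terminal payoffs V(N, i) = max(S_T - K, 0):
  V(4,0) = 1.073615; V(4,1) = 0.487861; V(4,2) = 0.070000; V(4,3) = 0.000000; V(4,4) = 0.000000
Backward induction: V(k, i) = exp(-r*dt) * [p * V(k+1, i) + (1-p) * V(k+1, i+1)].
  V(3,0) = exp(-r*dt) * [p*1.073615 + (1-p)*0.487861] = 0.761508
  V(3,1) = exp(-r*dt) * [p*0.487861 + (1-p)*0.070000] = 0.266772
  V(3,2) = exp(-r*dt) * [p*0.070000 + (1-p)*0.000000] = 0.033029
  V(3,3) = exp(-r*dt) * [p*0.000000 + (1-p)*0.000000] = 0.000000
  V(2,0) = exp(-r*dt) * [p*0.761508 + (1-p)*0.266772] = 0.498713
  V(2,1) = exp(-r*dt) * [p*0.266772 + (1-p)*0.033029] = 0.143133
  V(2,2) = exp(-r*dt) * [p*0.033029 + (1-p)*0.000000] = 0.015584
  V(1,0) = exp(-r*dt) * [p*0.498713 + (1-p)*0.143133] = 0.310108
  V(1,1) = exp(-r*dt) * [p*0.143133 + (1-p)*0.015584] = 0.075680
  V(0,0) = exp(-r*dt) * [p*0.310108 + (1-p)*0.075680] = 0.185868

Answer: Price = V(0,0) = 0.1859


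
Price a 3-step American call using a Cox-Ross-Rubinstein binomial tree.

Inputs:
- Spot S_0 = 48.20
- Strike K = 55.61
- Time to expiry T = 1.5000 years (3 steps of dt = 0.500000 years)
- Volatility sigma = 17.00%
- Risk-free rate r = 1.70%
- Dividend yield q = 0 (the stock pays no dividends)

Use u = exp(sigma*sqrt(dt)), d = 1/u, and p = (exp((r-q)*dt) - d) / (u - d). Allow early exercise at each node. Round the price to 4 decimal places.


dt = T/N = 0.500000
u = exp(sigma*sqrt(dt)) = 1.127732; d = 1/u = 0.886736
p = (exp((r-q)*dt) - d) / (u - d) = 0.505405
Discount per step: exp(-r*dt) = 0.991536
Stock lattice S(k, i) with i counting down-moves:
  k=0: S(0,0) = 48.2000
  k=1: S(1,0) = 54.3567; S(1,1) = 42.7407
  k=2: S(2,0) = 61.2997; S(2,1) = 48.2000; S(2,2) = 37.8997
  k=3: S(3,0) = 69.1296; S(3,1) = 54.3567; S(3,2) = 42.7407; S(3,3) = 33.6070
Terminal payoffs V(N, i) = max(S_T - K, 0):
  V(3,0) = 13.519633; V(3,1) = 0.000000; V(3,2) = 0.000000; V(3,3) = 0.000000
Backward induction: V(k, i) = exp(-r*dt) * [p * V(k+1, i) + (1-p) * V(k+1, i+1)]; then take max(V_cont, immediate exercise) for American.
  V(2,0) = exp(-r*dt) * [p*13.519633 + (1-p)*0.000000] = 6.775053; exercise = 5.689723; V(2,0) = max -> 6.775053
  V(2,1) = exp(-r*dt) * [p*0.000000 + (1-p)*0.000000] = 0.000000; exercise = 0.000000; V(2,1) = max -> 0.000000
  V(2,2) = exp(-r*dt) * [p*0.000000 + (1-p)*0.000000] = 0.000000; exercise = 0.000000; V(2,2) = max -> 0.000000
  V(1,0) = exp(-r*dt) * [p*6.775053 + (1-p)*0.000000] = 3.395162; exercise = 0.000000; V(1,0) = max -> 3.395162
  V(1,1) = exp(-r*dt) * [p*0.000000 + (1-p)*0.000000] = 0.000000; exercise = 0.000000; V(1,1) = max -> 0.000000
  V(0,0) = exp(-r*dt) * [p*3.395162 + (1-p)*0.000000] = 1.701408; exercise = 0.000000; V(0,0) = max -> 1.701408

Answer: Price = V(0,0) = 1.7014


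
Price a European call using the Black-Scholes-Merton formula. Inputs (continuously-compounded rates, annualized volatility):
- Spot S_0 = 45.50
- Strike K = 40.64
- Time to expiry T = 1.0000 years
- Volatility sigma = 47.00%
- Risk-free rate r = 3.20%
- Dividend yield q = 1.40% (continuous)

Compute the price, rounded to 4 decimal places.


d1 = (ln(S/K) + (r - q + 0.5*sigma^2) * T) / (sigma * sqrt(T)) = 0.51363728
d2 = d1 - sigma * sqrt(T) = 0.04363728
exp(-rT) = 0.96850658; exp(-qT) = 0.98609754
C = S_0 * exp(-qT) * N(d1) - K * exp(-rT) * N(d2)
N(d1) = 0.69624720; N(d2) = 0.51740323
C = 45.5000 * 0.98609754 * 0.69624720 - 40.6400 * 0.96850658 * 0.51740323 = 10.8738

Answer: Price = 10.8738


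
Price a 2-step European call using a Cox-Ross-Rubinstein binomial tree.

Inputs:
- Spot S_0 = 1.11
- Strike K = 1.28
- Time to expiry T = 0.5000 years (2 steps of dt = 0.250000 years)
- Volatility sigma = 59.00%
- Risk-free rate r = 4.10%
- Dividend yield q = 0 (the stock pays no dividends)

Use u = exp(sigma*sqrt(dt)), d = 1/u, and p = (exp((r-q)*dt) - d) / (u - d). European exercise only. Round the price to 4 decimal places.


dt = T/N = 0.250000
u = exp(sigma*sqrt(dt)) = 1.343126; d = 1/u = 0.744532
p = (exp((r-q)*dt) - d) / (u - d) = 0.443992
Discount per step: exp(-r*dt) = 0.989802
Stock lattice S(k, i) with i counting down-moves:
  k=0: S(0,0) = 1.1100
  k=1: S(1,0) = 1.4909; S(1,1) = 0.8264
  k=2: S(2,0) = 2.0024; S(2,1) = 1.1100; S(2,2) = 0.6153
Terminal payoffs V(N, i) = max(S_T - K, 0):
  V(2,0) = 0.722427; V(2,1) = 0.000000; V(2,2) = 0.000000
Backward induction: V(k, i) = exp(-r*dt) * [p * V(k+1, i) + (1-p) * V(k+1, i+1)].
  V(1,0) = exp(-r*dt) * [p*0.722427 + (1-p)*0.000000] = 0.317481
  V(1,1) = exp(-r*dt) * [p*0.000000 + (1-p)*0.000000] = 0.000000
  V(0,0) = exp(-r*dt) * [p*0.317481 + (1-p)*0.000000] = 0.139521

Answer: Price = V(0,0) = 0.1395


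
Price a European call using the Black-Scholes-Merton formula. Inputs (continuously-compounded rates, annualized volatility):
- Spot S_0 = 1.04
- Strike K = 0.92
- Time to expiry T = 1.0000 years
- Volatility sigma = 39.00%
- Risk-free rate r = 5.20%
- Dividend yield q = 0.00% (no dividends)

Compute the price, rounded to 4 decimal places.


Answer: Price = 0.2456

Derivation:
d1 = (ln(S/K) + (r - q + 0.5*sigma^2) * T) / (sigma * sqrt(T)) = 0.64269826
d2 = d1 - sigma * sqrt(T) = 0.25269826
exp(-rT) = 0.94932887; exp(-qT) = 1.00000000
C = S_0 * exp(-qT) * N(d1) - K * exp(-rT) * N(d2)
N(d1) = 0.73979005; N(d2) = 0.59974930
C = 1.0400 * 1.00000000 * 0.73979005 - 0.9200 * 0.94932887 * 0.59974930 = 0.2456


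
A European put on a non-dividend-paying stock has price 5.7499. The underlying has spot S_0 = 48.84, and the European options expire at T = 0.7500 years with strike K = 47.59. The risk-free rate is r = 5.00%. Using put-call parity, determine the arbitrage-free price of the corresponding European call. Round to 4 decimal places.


Answer: Call price = 8.7515

Derivation:
Put-call parity: C - P = S_0 * exp(-qT) - K * exp(-rT).
S_0 * exp(-qT) = 48.8400 * 1.00000000 = 48.84000000
K * exp(-rT) = 47.5900 * 0.96319442 = 45.83842234
C = P + S*exp(-qT) - K*exp(-rT)
C = 5.7499 + 48.84000000 - 45.83842234 = 8.7515


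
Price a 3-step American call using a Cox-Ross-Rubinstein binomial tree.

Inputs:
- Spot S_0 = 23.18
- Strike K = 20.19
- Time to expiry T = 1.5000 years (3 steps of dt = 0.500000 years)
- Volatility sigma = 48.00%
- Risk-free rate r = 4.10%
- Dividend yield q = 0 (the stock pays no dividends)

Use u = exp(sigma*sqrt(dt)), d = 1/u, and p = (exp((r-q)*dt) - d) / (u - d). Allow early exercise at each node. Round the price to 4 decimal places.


Answer: Price = V(0,0) = 7.5067

Derivation:
dt = T/N = 0.500000
u = exp(sigma*sqrt(dt)) = 1.404121; d = 1/u = 0.712189
p = (exp((r-q)*dt) - d) / (u - d) = 0.445885
Discount per step: exp(-r*dt) = 0.979709
Stock lattice S(k, i) with i counting down-moves:
  k=0: S(0,0) = 23.1800
  k=1: S(1,0) = 32.5475; S(1,1) = 16.5086
  k=2: S(2,0) = 45.7006; S(2,1) = 23.1800; S(2,2) = 11.7572
  k=3: S(3,0) = 64.1692; S(3,1) = 32.5475; S(3,2) = 16.5086; S(3,3) = 8.3734
Terminal payoffs V(N, i) = max(S_T - K, 0):
  V(3,0) = 43.979217; V(3,1) = 12.357517; V(3,2) = 0.000000; V(3,3) = 0.000000
Backward induction: V(k, i) = exp(-r*dt) * [p * V(k+1, i) + (1-p) * V(k+1, i+1)]; then take max(V_cont, immediate exercise) for American.
  V(2,0) = exp(-r*dt) * [p*43.979217 + (1-p)*12.357517] = 25.920324; exercise = 25.510642; V(2,0) = max -> 25.920324
  V(2,1) = exp(-r*dt) * [p*12.357517 + (1-p)*0.000000] = 5.398232; exercise = 2.990000; V(2,1) = max -> 5.398232
  V(2,2) = exp(-r*dt) * [p*0.000000 + (1-p)*0.000000] = 0.000000; exercise = 0.000000; V(2,2) = max -> 0.000000
  V(1,0) = exp(-r*dt) * [p*25.920324 + (1-p)*5.398232] = 14.253522; exercise = 12.357517; V(1,0) = max -> 14.253522
  V(1,1) = exp(-r*dt) * [p*5.398232 + (1-p)*0.000000] = 2.358152; exercise = 0.000000; V(1,1) = max -> 2.358152
  V(0,0) = exp(-r*dt) * [p*14.253522 + (1-p)*2.358152] = 7.506650; exercise = 2.990000; V(0,0) = max -> 7.506650


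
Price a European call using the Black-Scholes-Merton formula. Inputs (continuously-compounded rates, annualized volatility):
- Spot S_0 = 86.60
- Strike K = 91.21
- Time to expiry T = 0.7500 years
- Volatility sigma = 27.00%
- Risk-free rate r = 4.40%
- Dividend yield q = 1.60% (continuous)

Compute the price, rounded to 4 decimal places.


d1 = (ln(S/K) + (r - q + 0.5*sigma^2) * T) / (sigma * sqrt(T)) = -0.01508477
d2 = d1 - sigma * sqrt(T) = -0.24891163
exp(-rT) = 0.96753856; exp(-qT) = 0.98807171
C = S_0 * exp(-qT) * N(d1) - K * exp(-rT) * N(d2)
N(d1) = 0.49398228; N(d2) = 0.40171457
C = 86.6000 * 0.98807171 * 0.49398228 - 91.2100 * 0.96753856 * 0.40171457 = 6.8176

Answer: Price = 6.8176


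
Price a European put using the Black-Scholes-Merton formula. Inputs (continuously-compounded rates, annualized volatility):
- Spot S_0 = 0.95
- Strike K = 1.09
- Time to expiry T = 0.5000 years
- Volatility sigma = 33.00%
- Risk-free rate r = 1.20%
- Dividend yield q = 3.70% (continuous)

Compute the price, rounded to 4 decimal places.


d1 = (ln(S/K) + (r - q + 0.5*sigma^2) * T) / (sigma * sqrt(T)) = -0.52602741
d2 = d1 - sigma * sqrt(T) = -0.75937265
exp(-rT) = 0.99401796; exp(-qT) = 0.98167007
P = K * exp(-rT) * N(-d2) - S_0 * exp(-qT) * N(-d1)
N(-d1) = 0.70056542; N(-d2) = 0.77618516
P = 1.0900 * 0.99401796 * 0.77618516 - 0.9500 * 0.98167007 * 0.70056542 = 0.1876

Answer: Price = 0.1876


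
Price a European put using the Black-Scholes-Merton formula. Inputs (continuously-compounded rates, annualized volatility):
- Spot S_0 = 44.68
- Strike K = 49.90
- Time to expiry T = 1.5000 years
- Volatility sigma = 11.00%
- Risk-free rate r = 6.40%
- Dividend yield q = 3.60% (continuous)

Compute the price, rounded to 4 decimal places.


d1 = (ln(S/K) + (r - q + 0.5*sigma^2) * T) / (sigma * sqrt(T)) = -0.44105682
d2 = d1 - sigma * sqrt(T) = -0.57577876
exp(-rT) = 0.90846402; exp(-qT) = 0.94743211
P = K * exp(-rT) * N(-d2) - S_0 * exp(-qT) * N(-d1)
N(-d1) = 0.67041407; N(-d2) = 0.71761763
P = 49.9000 * 0.90846402 * 0.71761763 - 44.6800 * 0.94743211 * 0.67041407 = 4.1518

Answer: Price = 4.1518


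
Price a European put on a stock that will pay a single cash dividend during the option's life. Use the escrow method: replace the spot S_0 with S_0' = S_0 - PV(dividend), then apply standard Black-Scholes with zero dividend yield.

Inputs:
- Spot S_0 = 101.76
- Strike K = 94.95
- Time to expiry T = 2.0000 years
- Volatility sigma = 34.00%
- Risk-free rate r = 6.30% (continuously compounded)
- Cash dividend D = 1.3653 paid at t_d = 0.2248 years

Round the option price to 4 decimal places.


PV(D) = D * exp(-r * t_d) = 1.3653 * 0.98593742 = 1.34610035
S_0' = S_0 - PV(D) = 101.7600 - 1.34610035 = 100.41389965
d1 = (ln(S_0'/K) + (r + sigma^2/2)*T) / (sigma*sqrt(T)) = 0.61882284
d2 = d1 - sigma*sqrt(T) = 0.13799023
exp(-rT) = 0.88161485
N(-d1) = 0.26801654; N(-d2) = 0.44512407
P = K * exp(-rT) * N(-d2) - S_0' * N(-d1) = 94.9500 * 0.88161485 * 0.44512407 - 100.41389965 * 0.26801654 = 10.3485

Answer: Price = 10.3485


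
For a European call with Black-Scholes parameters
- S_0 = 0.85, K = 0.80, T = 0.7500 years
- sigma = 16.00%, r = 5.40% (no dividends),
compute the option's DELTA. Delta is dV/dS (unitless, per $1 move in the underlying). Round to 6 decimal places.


Answer: Delta = 0.787880

Derivation:
d1 = 0.7990861276; d2 = 0.6605220630
phi(d1) = 0.2899033020; exp(-qT) = 1.0000000000; exp(-rT) = 0.9603091645
N(d1) = 0.7878797636
Delta = exp(-qT) * N(d1) = 1.0000000000 * 0.7878797636 = 0.787880


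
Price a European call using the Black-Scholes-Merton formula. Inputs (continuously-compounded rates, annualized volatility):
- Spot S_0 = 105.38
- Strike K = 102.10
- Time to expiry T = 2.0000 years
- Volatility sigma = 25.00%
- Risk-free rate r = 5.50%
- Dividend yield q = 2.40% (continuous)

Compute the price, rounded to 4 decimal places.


Answer: Price = 18.4160

Derivation:
d1 = (ln(S/K) + (r - q + 0.5*sigma^2) * T) / (sigma * sqrt(T)) = 0.44157444
d2 = d1 - sigma * sqrt(T) = 0.08802105
exp(-rT) = 0.89583414; exp(-qT) = 0.95313379
C = S_0 * exp(-qT) * N(d1) - K * exp(-rT) * N(d2)
N(d1) = 0.67060141; N(d2) = 0.53507003
C = 105.3800 * 0.95313379 * 0.67060141 - 102.1000 * 0.89583414 * 0.53507003 = 18.4160


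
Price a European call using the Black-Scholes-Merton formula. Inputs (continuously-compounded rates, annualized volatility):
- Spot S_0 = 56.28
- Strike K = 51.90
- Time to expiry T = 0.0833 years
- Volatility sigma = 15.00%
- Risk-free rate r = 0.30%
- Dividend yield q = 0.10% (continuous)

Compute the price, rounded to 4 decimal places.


Answer: Price = 4.4158

Derivation:
d1 = (ln(S/K) + (r - q + 0.5*sigma^2) * T) / (sigma * sqrt(T)) = 1.89695583
d2 = d1 - sigma * sqrt(T) = 1.85366322
exp(-rT) = 0.99975013; exp(-qT) = 0.99991670
C = S_0 * exp(-qT) * N(d1) - K * exp(-rT) * N(d2)
N(d1) = 0.97108312; N(d2) = 0.96810632
C = 56.2800 * 0.99991670 * 0.97108312 - 51.9000 * 0.99975013 * 0.96810632 = 4.4158


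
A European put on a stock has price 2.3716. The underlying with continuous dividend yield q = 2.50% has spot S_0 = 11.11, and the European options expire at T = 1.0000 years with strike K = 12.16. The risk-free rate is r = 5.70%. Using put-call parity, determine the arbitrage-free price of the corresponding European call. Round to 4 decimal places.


Answer: Call price = 1.7210

Derivation:
Put-call parity: C - P = S_0 * exp(-qT) - K * exp(-rT).
S_0 * exp(-qT) = 11.1100 * 0.97530991 = 10.83569312
K * exp(-rT) = 12.1600 * 0.94459407 = 11.48626388
C = P + S*exp(-qT) - K*exp(-rT)
C = 2.3716 + 10.83569312 - 11.48626388 = 1.7210


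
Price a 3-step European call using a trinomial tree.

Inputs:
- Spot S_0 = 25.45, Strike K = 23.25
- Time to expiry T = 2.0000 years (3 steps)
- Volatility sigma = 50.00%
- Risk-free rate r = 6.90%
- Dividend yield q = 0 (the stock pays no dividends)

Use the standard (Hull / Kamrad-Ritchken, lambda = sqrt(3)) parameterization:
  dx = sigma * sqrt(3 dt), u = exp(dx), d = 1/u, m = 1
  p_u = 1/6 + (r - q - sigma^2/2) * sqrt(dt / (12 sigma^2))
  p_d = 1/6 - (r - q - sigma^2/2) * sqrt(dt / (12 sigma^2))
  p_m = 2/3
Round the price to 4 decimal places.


Answer: Price = V(0,0) = 8.9240

Derivation:
dt = T/N = 0.666667; dx = sigma*sqrt(3*dt) = 0.707107
u = exp(dx) = 2.028115; d = 1/u = 0.493069
p_u = 0.140268, p_m = 0.666667, p_d = 0.193065
Discount per step: exp(-r*dt) = 0.955042
Stock lattice S(k, j) with j the centered position index:
  k=0: S(0,+0) = 25.4500
  k=1: S(1,-1) = 12.5486; S(1,+0) = 25.4500; S(1,+1) = 51.6155
  k=2: S(2,-2) = 6.1873; S(2,-1) = 12.5486; S(2,+0) = 25.4500; S(2,+1) = 51.6155; S(2,+2) = 104.6822
  k=3: S(3,-3) = 3.0508; S(3,-2) = 6.1873; S(3,-1) = 12.5486; S(3,+0) = 25.4500; S(3,+1) = 51.6155; S(3,+2) = 104.6822; S(3,+3) = 212.3076
Terminal payoffs V(N, j) = max(S_T - K, 0):
  V(3,-3) = 0.000000; V(3,-2) = 0.000000; V(3,-1) = 0.000000; V(3,+0) = 2.200000; V(3,+1) = 28.365526; V(3,+2) = 81.432222; V(3,+3) = 189.057583
Backward induction: V(k, j) = exp(-r*dt) * [p_u * V(k+1, j+1) + p_m * V(k+1, j) + p_d * V(k+1, j-1)]
  V(2,-2) = exp(-r*dt) * [p_u*0.000000 + p_m*0.000000 + p_d*0.000000] = 0.000000
  V(2,-1) = exp(-r*dt) * [p_u*2.200000 + p_m*0.000000 + p_d*0.000000] = 0.294716
  V(2,+0) = exp(-r*dt) * [p_u*28.365526 + p_m*2.200000 + p_d*0.000000] = 5.200626
  V(2,+1) = exp(-r*dt) * [p_u*81.432222 + p_m*28.365526 + p_d*2.200000] = 29.374637
  V(2,+2) = exp(-r*dt) * [p_u*189.057583 + p_m*81.432222 + p_d*28.365526] = 82.404152
  V(1,-1) = exp(-r*dt) * [p_u*5.200626 + p_m*0.294716 + p_d*0.000000] = 0.884330
  V(1,+0) = exp(-r*dt) * [p_u*29.374637 + p_m*5.200626 + p_d*0.294716] = 7.300633
  V(1,+1) = exp(-r*dt) * [p_u*82.404152 + p_m*29.374637 + p_d*5.200626] = 30.700606
  V(0,+0) = exp(-r*dt) * [p_u*30.700606 + p_m*7.300633 + p_d*0.884330] = 8.924041


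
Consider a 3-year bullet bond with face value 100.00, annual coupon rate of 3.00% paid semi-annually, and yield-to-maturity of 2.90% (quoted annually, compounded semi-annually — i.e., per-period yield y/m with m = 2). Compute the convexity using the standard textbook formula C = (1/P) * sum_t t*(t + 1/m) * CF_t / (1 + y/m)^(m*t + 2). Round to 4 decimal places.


Answer: Convexity = 9.7112

Derivation:
Coupon per period c = face * coupon_rate / m = 1.500000
Periods per year m = 2; per-period yield y/m = 0.014500
Number of cashflows N = 6
Cashflows (t years, CF_t, discount factor 1/(1+y/m)^(m*t), PV):
  t = 0.5000: CF_t = 1.500000, DF = 0.985707, PV = 1.478561
  t = 1.0000: CF_t = 1.500000, DF = 0.971619, PV = 1.457428
  t = 1.5000: CF_t = 1.500000, DF = 0.957732, PV = 1.436597
  t = 2.0000: CF_t = 1.500000, DF = 0.944043, PV = 1.416065
  t = 2.5000: CF_t = 1.500000, DF = 0.930550, PV = 1.395825
  t = 3.0000: CF_t = 101.500000, DF = 0.917250, PV = 93.100869
Price P = sum_t PV_t = 100.285345
Convexity numerator sum_t t*(t + 1/m) * CF_t / (1+y/m)^(m*t + 2):
  t = 0.5000: term = 0.718299
  t = 1.0000: term = 2.124097
  t = 1.5000: term = 4.187475
  t = 2.0000: term = 6.879375
  t = 2.5000: term = 10.171574
  t = 3.0000: term = 949.814795
Convexity = (1/P) * sum = 973.895615 / 100.285345 = 9.711246


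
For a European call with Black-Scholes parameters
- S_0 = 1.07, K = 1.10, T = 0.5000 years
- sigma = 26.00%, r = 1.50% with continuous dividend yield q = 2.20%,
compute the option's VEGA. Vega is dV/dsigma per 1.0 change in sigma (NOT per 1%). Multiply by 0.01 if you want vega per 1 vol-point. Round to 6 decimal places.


d1 = -0.0775181111; d2 = -0.2613658742
phi(d1) = 0.3977454457; exp(-qT) = 0.9890602788; exp(-rT) = 0.9925280548
Vega = S * exp(-qT) * phi(d1) * sqrt(T) = 1.0700 * 0.9890602788 * 0.3977454457 * 0.7071067812 = 0.297644

Answer: Vega = 0.297644


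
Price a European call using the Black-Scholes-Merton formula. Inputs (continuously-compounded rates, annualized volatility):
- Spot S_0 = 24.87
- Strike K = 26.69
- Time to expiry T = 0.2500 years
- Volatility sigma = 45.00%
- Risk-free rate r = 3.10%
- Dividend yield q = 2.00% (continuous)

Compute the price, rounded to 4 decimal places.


Answer: Price = 1.5285

Derivation:
d1 = (ln(S/K) + (r - q + 0.5*sigma^2) * T) / (sigma * sqrt(T)) = -0.18917425
d2 = d1 - sigma * sqrt(T) = -0.41417425
exp(-rT) = 0.99227995; exp(-qT) = 0.99501248
C = S_0 * exp(-qT) * N(d1) - K * exp(-rT) * N(d2)
N(d1) = 0.42497813; N(d2) = 0.33937325
C = 24.8700 * 0.99501248 * 0.42497813 - 26.6900 * 0.99227995 * 0.33937325 = 1.5285


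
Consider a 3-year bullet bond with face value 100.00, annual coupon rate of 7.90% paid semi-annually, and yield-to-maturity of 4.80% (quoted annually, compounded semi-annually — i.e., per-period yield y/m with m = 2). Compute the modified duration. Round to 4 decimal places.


Answer: Modified duration = 2.6774

Derivation:
Coupon per period c = face * coupon_rate / m = 3.950000
Periods per year m = 2; per-period yield y/m = 0.024000
Number of cashflows N = 6
Cashflows (t years, CF_t, discount factor 1/(1+y/m)^(m*t), PV):
  t = 0.5000: CF_t = 3.950000, DF = 0.976562, PV = 3.857422
  t = 1.0000: CF_t = 3.950000, DF = 0.953674, PV = 3.767014
  t = 1.5000: CF_t = 3.950000, DF = 0.931323, PV = 3.678724
  t = 2.0000: CF_t = 3.950000, DF = 0.909495, PV = 3.592504
  t = 2.5000: CF_t = 3.950000, DF = 0.888178, PV = 3.508305
  t = 3.0000: CF_t = 103.950000, DF = 0.867362, PV = 90.162253
Price P = sum_t PV_t = 108.566221
First compute Macaulay numerator sum_t t * PV_t:
  t * PV_t at t = 0.5000: 1.928711
  t * PV_t at t = 1.0000: 3.767014
  t * PV_t at t = 1.5000: 5.518086
  t * PV_t at t = 2.0000: 7.185008
  t * PV_t at t = 2.5000: 8.770762
  t * PV_t at t = 3.0000: 270.486758
Macaulay duration D = 297.656339 / 108.566221 = 2.741703
Modified duration = D / (1 + y/m) = 2.741703 / (1 + 0.024000) = 2.677444


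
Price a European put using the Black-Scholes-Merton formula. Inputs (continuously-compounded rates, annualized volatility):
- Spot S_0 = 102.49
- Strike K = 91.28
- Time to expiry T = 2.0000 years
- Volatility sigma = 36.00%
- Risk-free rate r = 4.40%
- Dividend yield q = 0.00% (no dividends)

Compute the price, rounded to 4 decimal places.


d1 = (ln(S/K) + (r - q + 0.5*sigma^2) * T) / (sigma * sqrt(T)) = 0.65492530
d2 = d1 - sigma * sqrt(T) = 0.14580842
exp(-rT) = 0.91576088; exp(-qT) = 1.00000000
P = K * exp(-rT) * N(-d2) - S_0 * exp(-qT) * N(-d1)
N(-d1) = 0.25625792; N(-d2) = 0.44203632
P = 91.2800 * 0.91576088 * 0.44203632 - 102.4900 * 1.00000000 * 0.25625792 = 10.6862

Answer: Price = 10.6862


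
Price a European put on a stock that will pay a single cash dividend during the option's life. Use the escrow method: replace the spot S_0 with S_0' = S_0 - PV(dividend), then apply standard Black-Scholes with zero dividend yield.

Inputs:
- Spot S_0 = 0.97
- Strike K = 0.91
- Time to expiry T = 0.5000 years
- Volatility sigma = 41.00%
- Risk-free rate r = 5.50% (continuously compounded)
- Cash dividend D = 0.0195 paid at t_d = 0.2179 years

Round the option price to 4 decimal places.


PV(D) = D * exp(-r * t_d) = 0.0195 * 0.98808703 = 0.01926770
S_0' = S_0 - PV(D) = 0.9700 - 0.01926770 = 0.95073230
d1 = (ln(S_0'/K) + (r + sigma^2/2)*T) / (sigma*sqrt(T)) = 0.39085046
d2 = d1 - sigma*sqrt(T) = 0.10093668
exp(-rT) = 0.97287468
N(-d1) = 0.34795389; N(-d2) = 0.45980036
P = K * exp(-rT) * N(-d2) - S_0' * N(-d1) = 0.9100 * 0.97287468 * 0.45980036 - 0.95073230 * 0.34795389 = 0.0763

Answer: Price = 0.0763


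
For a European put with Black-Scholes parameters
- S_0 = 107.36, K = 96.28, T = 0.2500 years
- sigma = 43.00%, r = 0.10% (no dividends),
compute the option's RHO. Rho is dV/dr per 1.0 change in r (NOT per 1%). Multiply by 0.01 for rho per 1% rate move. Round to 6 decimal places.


Answer: Rho = -8.289264

Derivation:
d1 = 0.6153002805; d2 = 0.4003002805
phi(d1) = 0.3301408984; exp(-qT) = 1.0000000000; exp(-rT) = 0.9997500312
N(-d2) = 0.3444676807
Rho = -K*T*exp(-rT)*N(-d2) = -96.2800 * 0.2500 * 0.9997500312 * 0.3444676807 = -8.289264


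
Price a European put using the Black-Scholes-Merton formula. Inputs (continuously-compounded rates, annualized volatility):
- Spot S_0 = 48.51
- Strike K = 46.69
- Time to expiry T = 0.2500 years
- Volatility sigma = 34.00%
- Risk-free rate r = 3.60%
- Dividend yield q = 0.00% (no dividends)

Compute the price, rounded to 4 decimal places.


Answer: Price = 2.2139

Derivation:
d1 = (ln(S/K) + (r - q + 0.5*sigma^2) * T) / (sigma * sqrt(T)) = 0.36288208
d2 = d1 - sigma * sqrt(T) = 0.19288208
exp(-rT) = 0.99104038; exp(-qT) = 1.00000000
P = K * exp(-rT) * N(-d2) - S_0 * exp(-qT) * N(-d1)
N(-d1) = 0.35834649; N(-d2) = 0.42352566
P = 46.6900 * 0.99104038 * 0.42352566 - 48.5100 * 1.00000000 * 0.35834649 = 2.2139


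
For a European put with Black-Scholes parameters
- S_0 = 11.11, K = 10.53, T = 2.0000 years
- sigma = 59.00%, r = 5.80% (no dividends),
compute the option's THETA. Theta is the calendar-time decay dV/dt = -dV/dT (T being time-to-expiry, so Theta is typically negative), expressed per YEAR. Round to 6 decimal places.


Answer: Theta = -0.444677

Derivation:
d1 = 0.6204769452; d2 = -0.2139090566
phi(d1) = 0.3290865961; exp(-qT) = 1.0000000000; exp(-rT) = 0.8904752233
Theta = -S*exp(-qT)*phi(d1)*sigma/(2*sqrt(T)) + r*K*exp(-rT)*N(-d2) - q*S*exp(-qT)*N(-d1)
N(-d1) = 0.2674719140; N(-d2) = 0.5846910112; sqrt(T) = 1.4142135624
Term 1 = -11.1100 * 1.0000000000 * 0.3290865961 * 0.5900 / (2 * 1.4142135624) = -0.7626605295
Term 2 = 0.0580 * 10.5300 * 0.8904752233 * 0.5846910112 = 0.3179835270
Term 3 = 0 (no dividend yield, q = 0)
Theta = -0.7626605295 + (0.3179835270) + (0.0000000000) = -0.444677


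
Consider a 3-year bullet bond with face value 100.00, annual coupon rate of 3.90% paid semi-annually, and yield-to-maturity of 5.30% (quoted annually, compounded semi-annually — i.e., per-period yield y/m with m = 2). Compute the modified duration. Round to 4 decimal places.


Coupon per period c = face * coupon_rate / m = 1.950000
Periods per year m = 2; per-period yield y/m = 0.026500
Number of cashflows N = 6
Cashflows (t years, CF_t, discount factor 1/(1+y/m)^(m*t), PV):
  t = 0.5000: CF_t = 1.950000, DF = 0.974184, PV = 1.899659
  t = 1.0000: CF_t = 1.950000, DF = 0.949035, PV = 1.850618
  t = 1.5000: CF_t = 1.950000, DF = 0.924535, PV = 1.802842
  t = 2.0000: CF_t = 1.950000, DF = 0.900667, PV = 1.756300
  t = 2.5000: CF_t = 1.950000, DF = 0.877415, PV = 1.710960
  t = 3.0000: CF_t = 101.950000, DF = 0.854764, PV = 87.143201
Price P = sum_t PV_t = 96.163580
First compute Macaulay numerator sum_t t * PV_t:
  t * PV_t at t = 0.5000: 0.949830
  t * PV_t at t = 1.0000: 1.850618
  t * PV_t at t = 1.5000: 2.704264
  t * PV_t at t = 2.0000: 3.512601
  t * PV_t at t = 2.5000: 4.277400
  t * PV_t at t = 3.0000: 261.429603
Macaulay duration D = 274.724314 / 96.163580 = 2.856844
Modified duration = D / (1 + y/m) = 2.856844 / (1 + 0.026500) = 2.783092

Answer: Modified duration = 2.7831


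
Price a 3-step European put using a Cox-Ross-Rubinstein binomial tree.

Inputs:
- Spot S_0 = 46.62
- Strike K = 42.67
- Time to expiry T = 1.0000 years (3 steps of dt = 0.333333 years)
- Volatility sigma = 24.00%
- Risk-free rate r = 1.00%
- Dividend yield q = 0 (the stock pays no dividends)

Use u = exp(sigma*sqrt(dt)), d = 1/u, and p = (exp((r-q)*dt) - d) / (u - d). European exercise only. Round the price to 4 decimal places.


Answer: Price = V(0,0) = 2.4886

Derivation:
dt = T/N = 0.333333
u = exp(sigma*sqrt(dt)) = 1.148623; d = 1/u = 0.870607
p = (exp((r-q)*dt) - d) / (u - d) = 0.477424
Discount per step: exp(-r*dt) = 0.996672
Stock lattice S(k, i) with i counting down-moves:
  k=0: S(0,0) = 46.6200
  k=1: S(1,0) = 53.5488; S(1,1) = 40.5877
  k=2: S(2,0) = 61.5074; S(2,1) = 46.6200; S(2,2) = 35.3360
  k=3: S(3,0) = 70.6488; S(3,1) = 53.5488; S(3,2) = 40.5877; S(3,3) = 30.7638
Terminal payoffs V(N, i) = max(K - S_T, 0):
  V(3,0) = 0.000000; V(3,1) = 0.000000; V(3,2) = 2.082280; V(3,3) = 11.906238
Backward induction: V(k, i) = exp(-r*dt) * [p * V(k+1, i) + (1-p) * V(k+1, i+1)].
  V(2,0) = exp(-r*dt) * [p*0.000000 + (1-p)*0.000000] = 0.000000
  V(2,1) = exp(-r*dt) * [p*0.000000 + (1-p)*2.082280] = 1.084528
  V(2,2) = exp(-r*dt) * [p*2.082280 + (1-p)*11.906238] = 7.192031
  V(1,0) = exp(-r*dt) * [p*0.000000 + (1-p)*1.084528] = 0.564862
  V(1,1) = exp(-r*dt) * [p*1.084528 + (1-p)*7.192031] = 4.261932
  V(0,0) = exp(-r*dt) * [p*0.564862 + (1-p)*4.261932] = 2.488553


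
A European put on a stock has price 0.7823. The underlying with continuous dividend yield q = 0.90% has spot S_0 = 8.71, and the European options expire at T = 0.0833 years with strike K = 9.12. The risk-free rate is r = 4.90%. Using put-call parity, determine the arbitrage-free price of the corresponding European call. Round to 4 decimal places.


Answer: Call price = 0.4029

Derivation:
Put-call parity: C - P = S_0 * exp(-qT) - K * exp(-rT).
S_0 * exp(-qT) = 8.7100 * 0.99925058 = 8.70347256
K * exp(-rT) = 9.1200 * 0.99592662 = 9.08285076
C = P + S*exp(-qT) - K*exp(-rT)
C = 0.7823 + 8.70347256 - 9.08285076 = 0.4029


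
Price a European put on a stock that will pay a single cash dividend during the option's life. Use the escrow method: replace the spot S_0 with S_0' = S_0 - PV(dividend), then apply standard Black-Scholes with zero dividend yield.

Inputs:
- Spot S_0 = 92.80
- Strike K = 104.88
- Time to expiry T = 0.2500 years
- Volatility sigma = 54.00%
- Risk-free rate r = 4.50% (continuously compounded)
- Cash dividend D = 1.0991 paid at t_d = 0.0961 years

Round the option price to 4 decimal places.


PV(D) = D * exp(-r * t_d) = 1.0991 * 0.99568484 = 1.09435720
S_0' = S_0 - PV(D) = 92.8000 - 1.09435720 = 91.70564280
d1 = (ln(S_0'/K) + (r + sigma^2/2)*T) / (sigma*sqrt(T)) = -0.32049232
d2 = d1 - sigma*sqrt(T) = -0.59049232
exp(-rT) = 0.98881304
N(-d1) = 0.62570242; N(-d2) = 0.72256968
P = K * exp(-rT) * N(-d2) - S_0' * N(-d1) = 104.8800 * 0.98881304 * 0.72256968 - 91.70564280 * 0.62570242 = 17.5549

Answer: Price = 17.5549


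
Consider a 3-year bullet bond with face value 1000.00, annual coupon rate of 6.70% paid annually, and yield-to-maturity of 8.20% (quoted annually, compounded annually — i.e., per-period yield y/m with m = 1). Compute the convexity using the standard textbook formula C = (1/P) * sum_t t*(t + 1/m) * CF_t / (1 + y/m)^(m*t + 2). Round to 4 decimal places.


Coupon per period c = face * coupon_rate / m = 67.000000
Periods per year m = 1; per-period yield y/m = 0.082000
Number of cashflows N = 3
Cashflows (t years, CF_t, discount factor 1/(1+y/m)^(m*t), PV):
  t = 1.0000: CF_t = 67.000000, DF = 0.924214, PV = 61.922366
  t = 2.0000: CF_t = 67.000000, DF = 0.854172, PV = 57.229543
  t = 3.0000: CF_t = 1067.000000, DF = 0.789438, PV = 842.330715
Price P = sum_t PV_t = 961.482624
Convexity numerator sum_t t*(t + 1/m) * CF_t / (1+y/m)^(m*t + 2):
  t = 1.0000: term = 105.784738
  t = 2.0000: term = 293.303341
  t = 3.0000: term = 8633.946667
Convexity = (1/P) * sum = 9033.034746 / 961.482624 = 9.394902

Answer: Convexity = 9.3949


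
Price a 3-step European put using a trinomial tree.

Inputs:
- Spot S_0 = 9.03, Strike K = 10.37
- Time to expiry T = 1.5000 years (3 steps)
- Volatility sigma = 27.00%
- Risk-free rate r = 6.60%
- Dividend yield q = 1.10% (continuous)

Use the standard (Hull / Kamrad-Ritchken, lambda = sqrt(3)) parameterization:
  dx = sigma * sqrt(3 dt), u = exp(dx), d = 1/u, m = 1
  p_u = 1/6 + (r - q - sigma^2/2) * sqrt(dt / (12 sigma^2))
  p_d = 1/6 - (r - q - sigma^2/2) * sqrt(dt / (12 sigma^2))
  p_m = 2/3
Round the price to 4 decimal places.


dt = T/N = 0.500000; dx = sigma*sqrt(3*dt) = 0.330681
u = exp(dx) = 1.391916; d = 1/u = 0.718434
p_u = 0.180691, p_m = 0.666667, p_d = 0.152643
Discount per step: exp(-r*dt) = 0.967539
Stock lattice S(k, j) with j the centered position index:
  k=0: S(0,+0) = 9.0300
  k=1: S(1,-1) = 6.4875; S(1,+0) = 9.0300; S(1,+1) = 12.5690
  k=2: S(2,-2) = 4.6608; S(2,-1) = 6.4875; S(2,+0) = 9.0300; S(2,+1) = 12.5690; S(2,+2) = 17.4950
  k=3: S(3,-3) = 3.3485; S(3,-2) = 4.6608; S(3,-1) = 6.4875; S(3,+0) = 9.0300; S(3,+1) = 12.5690; S(3,+2) = 17.4950; S(3,+3) = 24.3516
Terminal payoffs V(N, j) = max(K - S_T, 0):
  V(3,-3) = 7.021512; V(3,-2) = 5.709186; V(3,-1) = 3.882539; V(3,+0) = 1.340000; V(3,+1) = 0.000000; V(3,+2) = 0.000000; V(3,+3) = 0.000000
Backward induction: V(k, j) = exp(-r*dt) * [p_u * V(k+1, j+1) + p_m * V(k+1, j) + p_d * V(k+1, j-1)]
  V(2,-2) = exp(-r*dt) * [p_u*3.882539 + p_m*5.709186 + p_d*7.021512] = 5.398328
  V(2,-1) = exp(-r*dt) * [p_u*1.340000 + p_m*3.882539 + p_d*5.709186] = 3.581779
  V(2,+0) = exp(-r*dt) * [p_u*0.000000 + p_m*1.340000 + p_d*3.882539] = 1.437737
  V(2,+1) = exp(-r*dt) * [p_u*0.000000 + p_m*0.000000 + p_d*1.340000] = 0.197901
  V(2,+2) = exp(-r*dt) * [p_u*0.000000 + p_m*0.000000 + p_d*0.000000] = 0.000000
  V(1,-1) = exp(-r*dt) * [p_u*1.437737 + p_m*3.581779 + p_d*5.398328] = 3.358958
  V(1,+0) = exp(-r*dt) * [p_u*0.197901 + p_m*1.437737 + p_d*3.581779] = 1.490960
  V(1,+1) = exp(-r*dt) * [p_u*0.000000 + p_m*0.197901 + p_d*1.437737] = 0.339987
  V(0,+0) = exp(-r*dt) * [p_u*0.339987 + p_m*1.490960 + p_d*3.358958] = 1.517222

Answer: Price = V(0,0) = 1.5172


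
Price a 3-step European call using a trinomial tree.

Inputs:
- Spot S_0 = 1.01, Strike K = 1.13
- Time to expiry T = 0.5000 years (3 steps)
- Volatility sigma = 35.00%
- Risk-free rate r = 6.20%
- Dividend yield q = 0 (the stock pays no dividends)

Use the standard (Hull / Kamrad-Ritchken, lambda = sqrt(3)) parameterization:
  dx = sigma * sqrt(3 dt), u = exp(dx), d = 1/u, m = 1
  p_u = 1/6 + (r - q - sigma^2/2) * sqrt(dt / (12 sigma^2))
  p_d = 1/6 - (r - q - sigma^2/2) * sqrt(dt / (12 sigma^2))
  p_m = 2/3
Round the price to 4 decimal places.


dt = T/N = 0.166667; dx = sigma*sqrt(3*dt) = 0.247487
u = exp(dx) = 1.280803; d = 1/u = 0.780760
p_u = 0.166919, p_m = 0.666667, p_d = 0.166414
Discount per step: exp(-r*dt) = 0.989720
Stock lattice S(k, j) with j the centered position index:
  k=0: S(0,+0) = 1.0100
  k=1: S(1,-1) = 0.7886; S(1,+0) = 1.0100; S(1,+1) = 1.2936
  k=2: S(2,-2) = 0.6157; S(2,-1) = 0.7886; S(2,+0) = 1.0100; S(2,+1) = 1.2936; S(2,+2) = 1.6569
  k=3: S(3,-3) = 0.4807; S(3,-2) = 0.6157; S(3,-1) = 0.7886; S(3,+0) = 1.0100; S(3,+1) = 1.2936; S(3,+2) = 1.6569; S(3,+3) = 2.1221
Terminal payoffs V(N, j) = max(S_T - K, 0):
  V(3,-3) = 0.000000; V(3,-2) = 0.000000; V(3,-1) = 0.000000; V(3,+0) = 0.000000; V(3,+1) = 0.163611; V(3,+2) = 0.526861; V(3,+3) = 0.992113
Backward induction: V(k, j) = exp(-r*dt) * [p_u * V(k+1, j+1) + p_m * V(k+1, j) + p_d * V(k+1, j-1)]
  V(2,-2) = exp(-r*dt) * [p_u*0.000000 + p_m*0.000000 + p_d*0.000000] = 0.000000
  V(2,-1) = exp(-r*dt) * [p_u*0.000000 + p_m*0.000000 + p_d*0.000000] = 0.000000
  V(2,+0) = exp(-r*dt) * [p_u*0.163611 + p_m*0.000000 + p_d*0.000000] = 0.027029
  V(2,+1) = exp(-r*dt) * [p_u*0.526861 + p_m*0.163611 + p_d*0.000000] = 0.194992
  V(2,+2) = exp(-r*dt) * [p_u*0.992113 + p_m*0.526861 + p_d*0.163611] = 0.538478
  V(1,-1) = exp(-r*dt) * [p_u*0.027029 + p_m*0.000000 + p_d*0.000000] = 0.004465
  V(1,+0) = exp(-r*dt) * [p_u*0.194992 + p_m*0.027029 + p_d*0.000000] = 0.050047
  V(1,+1) = exp(-r*dt) * [p_u*0.538478 + p_m*0.194992 + p_d*0.027029] = 0.222068
  V(0,+0) = exp(-r*dt) * [p_u*0.222068 + p_m*0.050047 + p_d*0.004465] = 0.070444

Answer: Price = V(0,0) = 0.0704
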